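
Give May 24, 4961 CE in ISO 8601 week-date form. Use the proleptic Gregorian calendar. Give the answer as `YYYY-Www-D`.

4961-W21-7

The weekday is Sunday (ISO weekday 7).
That Sunday belongs to ISO week 21 of ISO year 4961.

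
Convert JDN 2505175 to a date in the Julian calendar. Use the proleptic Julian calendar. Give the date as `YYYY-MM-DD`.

The Gregorian equivalent of JDN 2505175 is 1 November 2146.
In the Julian calendar that day is 2146-10-18.

2146-10-18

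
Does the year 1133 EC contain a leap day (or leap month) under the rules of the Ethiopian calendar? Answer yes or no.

1133 mod 4 = 1; in the Ethiopian calendar a year is leap when year mod 4 = 3, so it is a common year.

no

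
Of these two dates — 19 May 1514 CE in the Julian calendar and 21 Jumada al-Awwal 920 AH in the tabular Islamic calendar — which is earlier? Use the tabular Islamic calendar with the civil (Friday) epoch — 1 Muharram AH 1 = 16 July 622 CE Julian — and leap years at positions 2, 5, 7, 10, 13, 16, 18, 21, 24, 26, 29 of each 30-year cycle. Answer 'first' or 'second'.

First date → JDN 2274185; second date → JDN 2274241.
JDN 2274185 < JDN 2274241, so the first date is earlier.

first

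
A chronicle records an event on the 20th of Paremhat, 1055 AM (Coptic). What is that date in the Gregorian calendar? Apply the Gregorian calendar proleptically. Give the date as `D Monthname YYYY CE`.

Julian Day Number of the source date = 2210202.
Converting JDN 2210202 to the Gregorian calendar gives 24 March 1339 CE.

24 March 1339 CE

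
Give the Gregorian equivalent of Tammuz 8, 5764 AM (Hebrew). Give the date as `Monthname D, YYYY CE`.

June 27, 2004 CE

Julian Day Number of the source date = 2453184.
Converting JDN 2453184 to the Gregorian calendar gives 27 June 2004 CE.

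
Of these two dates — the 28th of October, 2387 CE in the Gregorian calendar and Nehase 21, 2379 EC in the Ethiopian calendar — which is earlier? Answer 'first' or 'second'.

second

The two dates have Julian Day Numbers 2593194 and 2593135 respectively.
Since 2593135 < 2593194, the second date comes first.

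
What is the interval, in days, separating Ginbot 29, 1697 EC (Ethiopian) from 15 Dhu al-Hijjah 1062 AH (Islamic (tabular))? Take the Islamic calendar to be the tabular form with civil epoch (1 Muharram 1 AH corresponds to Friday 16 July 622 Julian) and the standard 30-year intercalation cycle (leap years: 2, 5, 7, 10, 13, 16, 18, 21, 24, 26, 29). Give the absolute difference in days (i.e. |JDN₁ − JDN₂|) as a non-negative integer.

19191

JDN of the first date = 2343953.
JDN of the second date = 2324762.
|2324762 − 2343953| = 19191.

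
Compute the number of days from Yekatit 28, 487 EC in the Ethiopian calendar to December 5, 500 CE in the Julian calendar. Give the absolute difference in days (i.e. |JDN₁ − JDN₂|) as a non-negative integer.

First date → JDN 1901909; second date → JDN 1904022.
The interval is |1901909 − 1904022| = 2113 days.

2113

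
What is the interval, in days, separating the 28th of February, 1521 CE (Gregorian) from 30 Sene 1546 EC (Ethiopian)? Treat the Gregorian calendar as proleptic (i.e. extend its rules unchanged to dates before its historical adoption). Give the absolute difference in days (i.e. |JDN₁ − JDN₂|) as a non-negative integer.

JDN of the first date = 2276652.
JDN of the second date = 2288831.
|2288831 − 2276652| = 12179.

12179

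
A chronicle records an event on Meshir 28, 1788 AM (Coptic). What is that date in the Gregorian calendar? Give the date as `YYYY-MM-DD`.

Julian Day Number of the source date = 2477909.
Converting JDN 2477909 to the Gregorian calendar gives 7 March 2072 CE.

2072-03-07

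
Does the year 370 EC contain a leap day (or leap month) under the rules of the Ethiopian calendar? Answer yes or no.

370 mod 4 = 2; in the Ethiopian calendar a year is leap when year mod 4 = 3, so it is a common year.

no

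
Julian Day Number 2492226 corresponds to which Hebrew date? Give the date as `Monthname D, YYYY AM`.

Iyar 12, 5871 AM

The Gregorian equivalent of JDN 2492226 is 20 May 2111.
In the Hebrew calendar that day is Iyar 12, 5871 AM.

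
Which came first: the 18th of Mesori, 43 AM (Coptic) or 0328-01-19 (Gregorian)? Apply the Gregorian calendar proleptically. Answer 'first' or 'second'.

First date → JDN 1840717; second date → JDN 1840877.
JDN 1840717 < JDN 1840877, so the first date is earlier.

first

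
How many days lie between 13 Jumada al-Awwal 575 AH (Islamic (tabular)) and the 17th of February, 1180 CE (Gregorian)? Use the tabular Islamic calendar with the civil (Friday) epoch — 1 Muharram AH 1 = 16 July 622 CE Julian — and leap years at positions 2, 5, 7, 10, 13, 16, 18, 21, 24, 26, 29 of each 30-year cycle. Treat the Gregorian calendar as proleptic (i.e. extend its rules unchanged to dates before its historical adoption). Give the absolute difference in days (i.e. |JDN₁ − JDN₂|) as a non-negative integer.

JDN of the first date = 2151976.
JDN of the second date = 2152093.
|2152093 − 2151976| = 117.

117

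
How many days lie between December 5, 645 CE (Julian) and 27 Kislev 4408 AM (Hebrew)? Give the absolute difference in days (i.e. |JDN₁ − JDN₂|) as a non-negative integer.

725

JDN of the first date = 1956983.
JDN of the second date = 1957708.
|1957708 − 1956983| = 725.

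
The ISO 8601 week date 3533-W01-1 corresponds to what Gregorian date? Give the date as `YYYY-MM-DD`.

3533-01-02

ISO week 1 of 3533 is the week containing the first Thursday of 3533.
Week 1, day 1 (Monday) lands on 3533-01-02.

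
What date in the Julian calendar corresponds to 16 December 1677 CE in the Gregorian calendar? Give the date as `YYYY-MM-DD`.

At this point the Julian calendar is 10 days behind the Gregorian.
16 December 1677 Gregorian − 10 days → 6 December 1677 Julian.

1677-12-06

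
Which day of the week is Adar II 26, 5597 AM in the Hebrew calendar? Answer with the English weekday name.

In the Gregorian calendar this is 2 April 1837 (JDN 2392102).
2392102 ≡ 6 (mod 7); counting from Monday = 0 gives Sunday.

Sunday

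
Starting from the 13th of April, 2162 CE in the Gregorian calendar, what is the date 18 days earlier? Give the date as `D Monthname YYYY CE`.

JDN of the 13th of April, 2162 CE = 2510817.
2510817 − 18 = 2510799.
JDN 2510799 in the Gregorian calendar is 26 March 2162 CE.

26 March 2162 CE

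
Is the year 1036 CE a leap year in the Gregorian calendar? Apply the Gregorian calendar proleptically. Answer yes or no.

1036 is divisible by 4 and not by 100, so it is a leap year.

yes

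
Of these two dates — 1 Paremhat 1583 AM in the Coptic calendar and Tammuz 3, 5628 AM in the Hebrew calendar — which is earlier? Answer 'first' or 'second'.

First date → JDN 2403035; second date → JDN 2403507.
JDN 2403035 < JDN 2403507, so the first date is earlier.

first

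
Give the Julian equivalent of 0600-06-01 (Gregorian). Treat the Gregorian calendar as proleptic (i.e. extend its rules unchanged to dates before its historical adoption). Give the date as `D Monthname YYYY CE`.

At this point the Julian calendar is 3 days behind the Gregorian.
1 June 600 Gregorian − 3 days → 29 May 600 Julian.

29 May 600 CE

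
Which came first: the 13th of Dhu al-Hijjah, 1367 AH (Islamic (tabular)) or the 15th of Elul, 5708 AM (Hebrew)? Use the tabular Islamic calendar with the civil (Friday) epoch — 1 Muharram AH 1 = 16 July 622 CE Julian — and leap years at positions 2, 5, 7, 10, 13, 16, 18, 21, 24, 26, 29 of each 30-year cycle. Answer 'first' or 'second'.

The two dates have Julian Day Numbers 2432842 and 2432814 respectively.
Since 2432814 < 2432842, the second date comes first.

second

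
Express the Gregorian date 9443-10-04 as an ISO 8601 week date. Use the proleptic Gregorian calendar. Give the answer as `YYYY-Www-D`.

The weekday is Wednesday (ISO weekday 3).
That Wednesday belongs to ISO week 40 of ISO year 9443.

9443-W40-3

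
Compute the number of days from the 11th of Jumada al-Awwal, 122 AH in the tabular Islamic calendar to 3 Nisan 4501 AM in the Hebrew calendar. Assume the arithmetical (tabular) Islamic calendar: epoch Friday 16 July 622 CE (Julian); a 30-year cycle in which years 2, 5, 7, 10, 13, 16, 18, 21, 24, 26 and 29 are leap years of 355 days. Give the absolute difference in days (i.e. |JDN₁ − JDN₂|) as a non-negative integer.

First date → JDN 1991446; second date → JDN 1991792.
The interval is |1991446 − 1991792| = 346 days.

346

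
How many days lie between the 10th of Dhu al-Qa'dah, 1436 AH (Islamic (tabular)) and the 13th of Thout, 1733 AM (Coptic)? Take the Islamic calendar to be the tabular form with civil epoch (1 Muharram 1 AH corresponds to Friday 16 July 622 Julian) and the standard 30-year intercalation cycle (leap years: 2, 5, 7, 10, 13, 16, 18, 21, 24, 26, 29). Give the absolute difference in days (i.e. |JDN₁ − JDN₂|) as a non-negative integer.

395

JDN of the first date = 2457260.
JDN of the second date = 2457655.
|2457655 − 2457260| = 395.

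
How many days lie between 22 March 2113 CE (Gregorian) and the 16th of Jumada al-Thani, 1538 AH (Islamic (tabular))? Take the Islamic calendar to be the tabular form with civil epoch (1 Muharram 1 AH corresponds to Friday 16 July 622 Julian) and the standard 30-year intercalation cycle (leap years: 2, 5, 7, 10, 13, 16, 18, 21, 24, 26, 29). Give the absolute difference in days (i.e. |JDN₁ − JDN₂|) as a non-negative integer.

367

JDN of the first date = 2492898.
JDN of the second date = 2493265.
|2493265 − 2492898| = 367.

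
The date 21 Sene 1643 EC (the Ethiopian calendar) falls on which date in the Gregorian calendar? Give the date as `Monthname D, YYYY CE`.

Julian Day Number of the source date = 2324251.
Converting JDN 2324251 to the Gregorian calendar gives 25 June 1651 CE.

June 25, 1651 CE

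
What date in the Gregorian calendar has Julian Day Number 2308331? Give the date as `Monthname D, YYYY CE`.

JDN 2451545 is 1 Jan 2000; 2308331 is −143214 days from there.

November 23, 1607 CE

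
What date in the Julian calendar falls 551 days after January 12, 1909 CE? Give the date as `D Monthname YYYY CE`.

17 July 1910 CE

JDN of January 12, 1909 CE = 2418332.
2418332 + 551 = 2418883.
JDN 2418883 in the Julian calendar is 17 July 1910 CE.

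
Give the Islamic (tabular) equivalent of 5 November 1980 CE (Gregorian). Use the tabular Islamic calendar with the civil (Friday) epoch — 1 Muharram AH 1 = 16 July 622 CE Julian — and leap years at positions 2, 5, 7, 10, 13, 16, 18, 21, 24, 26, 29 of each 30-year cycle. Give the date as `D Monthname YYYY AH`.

26 Dhu al-Hijjah 1400 AH

Julian Day Number of the source date = 2444549.
Converting JDN 2444549 to the tabular Islamic calendar gives 26 Dhu al-Hijjah 1400 AH.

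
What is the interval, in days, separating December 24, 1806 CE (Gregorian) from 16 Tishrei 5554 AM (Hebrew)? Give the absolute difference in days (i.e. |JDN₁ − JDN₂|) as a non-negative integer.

JDN of the first date = 2381045.
JDN of the second date = 2376205.
|2376205 − 2381045| = 4840.

4840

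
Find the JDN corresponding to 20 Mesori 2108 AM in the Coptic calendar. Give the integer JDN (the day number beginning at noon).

Equivalently 29 August 2392 (Gregorian).
JDN 2400001 is 17 November 1858 CE (Gregorian), MJD 0; the target day is +194960 days from there, so JDN = 2594961.

2594961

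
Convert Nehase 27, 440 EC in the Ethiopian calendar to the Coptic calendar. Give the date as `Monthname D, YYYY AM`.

Both dates share Julian Day Number 1884922; in the Coptic calendar that is 27 Mesori 164 AM.

Mesori 27, 164 AM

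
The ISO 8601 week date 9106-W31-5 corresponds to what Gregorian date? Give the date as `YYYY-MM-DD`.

9106-08-03

ISO week 1 of 9106 is the week containing the first Thursday of 9106.
Week 31, day 5 (Friday) lands on 9106-08-03.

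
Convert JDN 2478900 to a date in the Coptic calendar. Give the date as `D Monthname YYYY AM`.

The Gregorian equivalent of JDN 2478900 is 23 November 2074.
In the Coptic calendar that day is 14 Hathor 1791 AM.

14 Hathor 1791 AM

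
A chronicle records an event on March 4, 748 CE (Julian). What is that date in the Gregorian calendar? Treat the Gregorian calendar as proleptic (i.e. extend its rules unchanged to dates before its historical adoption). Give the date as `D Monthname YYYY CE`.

For dates in this range the Gregorian date is 4 days ahead of the Julian.
4 March 748 Julian + 4 days → 8 March 748 Gregorian.

8 March 748 CE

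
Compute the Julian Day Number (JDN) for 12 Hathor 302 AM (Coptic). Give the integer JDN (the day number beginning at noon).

In the proleptic Gregorian calendar the same day is 10 November 585.
JDN 2299161 is 15 October 1582 CE (Gregorian); the target day is −364120 days from there, so JDN = 1935041.

1935041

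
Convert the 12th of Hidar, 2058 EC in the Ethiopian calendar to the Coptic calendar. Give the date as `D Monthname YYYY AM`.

Julian Day Number of the source date = 2475611.
Converting JDN 2475611 to the Coptic calendar gives 12 Hathor 1782 AM.

12 Hathor 1782 AM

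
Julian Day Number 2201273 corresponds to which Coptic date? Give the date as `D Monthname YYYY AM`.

7 Paopi 1031 AM

JDN 2201273 is 12 October 1314 in the proleptic Gregorian calendar.
In the Coptic calendar that day is 7 Paopi 1031 AM.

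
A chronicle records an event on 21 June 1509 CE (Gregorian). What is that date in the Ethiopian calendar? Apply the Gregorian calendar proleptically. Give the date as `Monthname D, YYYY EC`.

Sene 17, 1501 EC

Julian Day Number of the source date = 2272382.
Converting JDN 2272382 to the Ethiopian calendar gives 17 Sene 1501 EC.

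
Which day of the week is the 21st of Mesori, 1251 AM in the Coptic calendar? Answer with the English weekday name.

Saturday

In the proleptic Gregorian calendar this is 24 August 1535 (JDN 2281942).
JDN 2281942 mod 7 = 5, and JDN 0 was a Monday, so this is a Saturday.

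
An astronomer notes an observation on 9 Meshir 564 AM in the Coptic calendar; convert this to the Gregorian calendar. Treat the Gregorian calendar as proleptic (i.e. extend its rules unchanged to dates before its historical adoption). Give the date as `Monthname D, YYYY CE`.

February 8, 848 CE

Both dates share Julian Day Number 2030824; in the Gregorian calendar that is 8 February 848 CE.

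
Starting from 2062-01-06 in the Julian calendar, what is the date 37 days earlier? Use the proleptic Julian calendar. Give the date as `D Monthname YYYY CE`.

The starting date is JDN 2474209; 2474209 − 37 = 2474172.
JDN 2474172 corresponds to 30 November 2061 CE.

30 November 2061 CE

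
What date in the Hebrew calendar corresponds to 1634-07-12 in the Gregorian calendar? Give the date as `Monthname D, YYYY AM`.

Tammuz 16, 5394 AM

Both dates share Julian Day Number 2318059; in the Hebrew calendar that is 16 Tammuz 5394 AM.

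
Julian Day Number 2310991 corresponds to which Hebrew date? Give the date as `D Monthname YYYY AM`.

5 Adar II 5375 AM

The Gregorian equivalent of JDN 2310991 is 6 March 1615.
In the Hebrew calendar that day is 5 Adar II 5375 AM.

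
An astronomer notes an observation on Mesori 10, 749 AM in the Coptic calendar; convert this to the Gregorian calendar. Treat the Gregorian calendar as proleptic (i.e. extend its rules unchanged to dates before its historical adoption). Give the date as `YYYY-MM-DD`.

1033-08-09

Julian Day Number of the source date = 2098576.
Converting JDN 2098576 to the Gregorian calendar gives 9 August 1033 CE.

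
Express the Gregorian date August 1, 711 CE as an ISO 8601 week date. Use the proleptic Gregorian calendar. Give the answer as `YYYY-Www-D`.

The weekday is Tuesday (ISO weekday 2).
That Tuesday belongs to ISO week 31 of ISO year 711.

0711-W31-2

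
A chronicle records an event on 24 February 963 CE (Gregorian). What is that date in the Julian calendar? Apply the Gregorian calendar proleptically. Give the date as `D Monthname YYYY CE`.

The Julian–Gregorian offset here is 5 days (Julian trailing).
24 February 963 Gregorian − 5 days → 19 February 963 Julian.

19 February 963 CE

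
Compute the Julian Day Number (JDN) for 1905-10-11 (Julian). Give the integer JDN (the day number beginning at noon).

In the Gregorian calendar the same day is 24 October 1905.
JDN 2299161 is 15 October 1582 CE (Gregorian); the target day is +117982 days from there, so JDN = 2417143.

2417143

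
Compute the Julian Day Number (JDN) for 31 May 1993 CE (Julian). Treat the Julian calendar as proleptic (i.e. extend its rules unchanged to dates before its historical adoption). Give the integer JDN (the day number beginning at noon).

2449152

In the Gregorian calendar the same day is 13 June 1993.
JDN 2451545 is 1 January 2000 CE (Gregorian); the target day is −2393 days from there, so JDN = 2449152.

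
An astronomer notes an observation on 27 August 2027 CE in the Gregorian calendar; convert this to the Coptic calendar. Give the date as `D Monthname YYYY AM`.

21 Mesori 1743 AM

Julian Day Number of the source date = 2461645.
Converting JDN 2461645 to the Coptic calendar gives 21 Mesori 1743 AM.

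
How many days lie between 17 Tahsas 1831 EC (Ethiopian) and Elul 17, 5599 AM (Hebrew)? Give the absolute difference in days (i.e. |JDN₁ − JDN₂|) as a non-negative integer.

245

First date → JDN 2392734; second date → JDN 2392979.
The interval is |2392734 − 2392979| = 245 days.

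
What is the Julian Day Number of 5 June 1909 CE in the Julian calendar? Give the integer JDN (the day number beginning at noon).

In the Gregorian calendar the same day is 18 June 1909.
JDN 2451545 is 1 January 2000 CE (Gregorian); the target day is −33069 days from there, so JDN = 2418476.

2418476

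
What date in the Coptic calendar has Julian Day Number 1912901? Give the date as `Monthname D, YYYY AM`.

Parmouti 2, 241 AM

JDN 1912901 is 30 March 525 in the proleptic Gregorian calendar.
In the Coptic calendar that day is Parmouti 2, 241 AM.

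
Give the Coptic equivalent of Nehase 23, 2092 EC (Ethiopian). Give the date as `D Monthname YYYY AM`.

23 Mesori 1816 AM

Both dates share Julian Day Number 2488311; in the Coptic calendar that is 23 Mesori 1816 AM.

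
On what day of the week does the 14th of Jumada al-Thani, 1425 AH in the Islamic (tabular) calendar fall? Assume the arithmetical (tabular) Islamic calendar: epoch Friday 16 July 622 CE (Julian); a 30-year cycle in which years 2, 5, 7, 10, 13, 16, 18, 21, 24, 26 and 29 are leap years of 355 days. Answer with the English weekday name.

Equivalently 1 August 2004 Gregorian, JDN 2453219.
Since JDN mod 7 = 6 (0 = Monday), the day is Sunday.

Sunday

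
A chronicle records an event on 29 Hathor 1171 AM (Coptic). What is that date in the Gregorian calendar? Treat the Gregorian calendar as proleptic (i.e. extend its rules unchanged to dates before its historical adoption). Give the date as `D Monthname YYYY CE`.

Julian Day Number of the source date = 2252460.
Converting JDN 2252460 to the Gregorian calendar gives 4 December 1454 CE.

4 December 1454 CE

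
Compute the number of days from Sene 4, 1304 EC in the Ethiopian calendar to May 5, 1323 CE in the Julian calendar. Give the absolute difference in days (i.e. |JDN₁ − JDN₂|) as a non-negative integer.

First date → JDN 2200415; second date → JDN 2204408.
The interval is |2200415 − 2204408| = 3993 days.

3993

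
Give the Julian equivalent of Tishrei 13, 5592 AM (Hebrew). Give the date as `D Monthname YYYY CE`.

Julian Day Number of the source date = 2390081.
Converting JDN 2390081 to the Julian calendar gives 8 September 1831 CE.

8 September 1831 CE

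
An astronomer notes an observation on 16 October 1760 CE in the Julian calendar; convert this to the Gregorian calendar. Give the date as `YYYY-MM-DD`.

The Julian–Gregorian offset here is 11 days (Julian trailing).
16 October 1760 Julian + 11 days → 27 October 1760 Gregorian.

1760-10-27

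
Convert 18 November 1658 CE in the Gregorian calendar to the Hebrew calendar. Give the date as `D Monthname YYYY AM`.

Julian Day Number of the source date = 2326954.
Converting JDN 2326954 to the Hebrew calendar gives 22 Cheshvan 5419 AM.

22 Cheshvan 5419 AM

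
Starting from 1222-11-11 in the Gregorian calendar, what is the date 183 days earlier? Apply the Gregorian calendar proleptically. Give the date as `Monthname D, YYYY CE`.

Counting 183 days back from JDN 2167701 reaches JDN 2167518, which is May 12, 1222 CE.

May 12, 1222 CE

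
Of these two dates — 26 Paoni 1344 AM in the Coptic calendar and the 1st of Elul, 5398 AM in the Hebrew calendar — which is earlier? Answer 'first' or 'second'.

Converting both to JDN: 2315856 vs 2319550; the smaller is the first.

first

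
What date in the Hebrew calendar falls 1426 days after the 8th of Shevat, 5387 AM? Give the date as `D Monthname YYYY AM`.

16 Tevet 5391 AM

JDN of the 8th of Shevat, 5387 AM = 2315334.
2315334 + 1426 = 2316760.
JDN 2316760 in the Hebrew calendar is 16 Tevet 5391 AM.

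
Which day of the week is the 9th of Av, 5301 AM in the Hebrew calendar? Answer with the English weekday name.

In the proleptic Gregorian calendar this is 12 August 1541 (JDN 2284122).
Since JDN mod 7 = 1 (0 = Monday), the day is Tuesday.

Tuesday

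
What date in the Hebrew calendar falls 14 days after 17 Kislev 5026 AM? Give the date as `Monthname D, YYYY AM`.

Counting 14 days forward from JDN 2183430 reaches JDN 2183444, which is Tevet 1, 5026 AM.

Tevet 1, 5026 AM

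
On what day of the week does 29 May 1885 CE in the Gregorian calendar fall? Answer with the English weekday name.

Friday

Since JDN mod 7 = 4 (0 = Monday), the day is Friday.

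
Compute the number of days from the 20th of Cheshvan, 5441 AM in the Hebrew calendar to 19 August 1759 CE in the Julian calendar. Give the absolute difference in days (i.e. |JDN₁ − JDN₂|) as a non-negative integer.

JDN of the first date = 2334984.
JDN of the second date = 2363763.
|2363763 − 2334984| = 28779.

28779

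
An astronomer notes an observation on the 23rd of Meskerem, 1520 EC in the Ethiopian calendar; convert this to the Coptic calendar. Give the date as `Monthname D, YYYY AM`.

Julian Day Number of the source date = 2279058.
Converting JDN 2279058 to the Coptic calendar gives 23 Thout 1244 AM.

Thout 23, 1244 AM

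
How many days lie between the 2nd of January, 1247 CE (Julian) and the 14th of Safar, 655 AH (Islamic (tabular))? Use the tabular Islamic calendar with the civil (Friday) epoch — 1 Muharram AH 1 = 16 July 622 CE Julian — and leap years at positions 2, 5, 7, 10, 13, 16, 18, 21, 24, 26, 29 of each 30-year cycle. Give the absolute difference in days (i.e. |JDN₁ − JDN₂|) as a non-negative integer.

3713

JDN of the first date = 2176526.
JDN of the second date = 2180239.
|2180239 − 2176526| = 3713.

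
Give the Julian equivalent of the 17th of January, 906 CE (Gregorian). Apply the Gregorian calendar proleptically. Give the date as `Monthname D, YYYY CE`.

The Julian–Gregorian offset here is 5 days (Julian trailing).
17 January 906 Gregorian − 5 days → 12 January 906 Julian.

January 12, 906 CE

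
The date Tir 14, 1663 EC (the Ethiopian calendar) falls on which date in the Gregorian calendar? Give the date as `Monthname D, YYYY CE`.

Julian Day Number of the source date = 2331399.
Converting JDN 2331399 to the Gregorian calendar gives 19 January 1671 CE.

January 19, 1671 CE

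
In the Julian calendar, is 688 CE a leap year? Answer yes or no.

yes

688 mod 4 = 0, so it is a leap year in the Julian calendar.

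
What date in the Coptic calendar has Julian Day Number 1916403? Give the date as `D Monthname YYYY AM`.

2 Hathor 251 AM

The proleptic Gregorian equivalent of JDN 1916403 is 31 October 534.
In the Coptic calendar that day is 2 Hathor 251 AM.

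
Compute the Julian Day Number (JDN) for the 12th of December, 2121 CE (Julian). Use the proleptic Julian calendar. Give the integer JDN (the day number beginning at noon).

2496099

In the Gregorian calendar the same day is 26 December 2121.
JDN 2299161 is 15 October 1582 CE (Gregorian); the target day is +196938 days from there, so JDN = 2496099.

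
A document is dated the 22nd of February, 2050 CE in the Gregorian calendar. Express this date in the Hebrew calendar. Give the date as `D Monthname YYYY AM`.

Both dates share Julian Day Number 2469860; in the Hebrew calendar that is 30 Shevat 5810 AM.

30 Shevat 5810 AM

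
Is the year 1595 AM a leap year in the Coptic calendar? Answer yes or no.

1595 mod 4 = 3; in the Coptic calendar a year is leap when year mod 4 = 3, so it is a leap year.

yes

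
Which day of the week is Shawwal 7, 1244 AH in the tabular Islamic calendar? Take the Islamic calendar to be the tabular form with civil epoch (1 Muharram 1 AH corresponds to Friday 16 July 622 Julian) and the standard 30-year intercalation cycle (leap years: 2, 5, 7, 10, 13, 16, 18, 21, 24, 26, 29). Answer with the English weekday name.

This is JDN 2389190 (12 April 1829 Gregorian).
JDN 2389190 mod 7 = 6, and JDN 0 was a Monday, so this is a Sunday.

Sunday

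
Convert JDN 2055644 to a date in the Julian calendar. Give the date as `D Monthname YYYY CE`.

The proleptic Gregorian equivalent of JDN 2055644 is 23 January 916.
In the Julian calendar that day is 18 January 916 CE.

18 January 916 CE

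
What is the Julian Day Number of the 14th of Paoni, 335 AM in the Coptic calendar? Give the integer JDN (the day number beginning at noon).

Equivalently 11 June 619 (proleptic Gregorian).
JDN 2299161 is 15 October 1582 CE (Gregorian); the target day is −351855 days from there, so JDN = 1947306.

1947306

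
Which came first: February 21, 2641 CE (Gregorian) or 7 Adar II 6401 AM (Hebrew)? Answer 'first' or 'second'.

first

Converting both to JDN: 2685717 vs 2685735; the smaller is the first.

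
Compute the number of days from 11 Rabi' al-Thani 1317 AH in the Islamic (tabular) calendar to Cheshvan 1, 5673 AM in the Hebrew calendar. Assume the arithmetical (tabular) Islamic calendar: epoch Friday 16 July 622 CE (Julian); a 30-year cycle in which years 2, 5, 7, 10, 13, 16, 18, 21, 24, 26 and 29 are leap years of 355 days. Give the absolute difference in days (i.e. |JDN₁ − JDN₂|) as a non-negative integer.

4802

First date → JDN 2414886; second date → JDN 2419688.
The interval is |2414886 − 2419688| = 4802 days.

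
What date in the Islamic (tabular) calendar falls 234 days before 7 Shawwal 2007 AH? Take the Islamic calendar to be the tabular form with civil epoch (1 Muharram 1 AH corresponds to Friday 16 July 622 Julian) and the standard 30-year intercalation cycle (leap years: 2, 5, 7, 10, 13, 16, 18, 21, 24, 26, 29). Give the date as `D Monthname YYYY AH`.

Counting 234 days back from JDN 2659572 reaches JDN 2659338, which is 9 Safar 2007 AH.

9 Safar 2007 AH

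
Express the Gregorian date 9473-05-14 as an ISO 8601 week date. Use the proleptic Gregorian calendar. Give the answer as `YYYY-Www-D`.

9473-W20-3

The weekday is Wednesday (ISO weekday 3).
That Wednesday belongs to ISO week 20 of ISO year 9473.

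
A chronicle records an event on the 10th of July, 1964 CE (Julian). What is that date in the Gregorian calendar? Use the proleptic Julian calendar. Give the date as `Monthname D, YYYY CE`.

At this point the Julian calendar is 13 days behind the Gregorian.
10 July 1964 Julian + 13 days → 23 July 1964 Gregorian.

July 23, 1964 CE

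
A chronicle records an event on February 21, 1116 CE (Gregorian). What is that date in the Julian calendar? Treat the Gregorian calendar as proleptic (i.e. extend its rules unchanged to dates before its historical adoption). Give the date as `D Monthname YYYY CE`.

The Julian–Gregorian offset here is 7 days (Julian trailing).
21 February 1116 Gregorian − 7 days → 14 February 1116 Julian.

14 February 1116 CE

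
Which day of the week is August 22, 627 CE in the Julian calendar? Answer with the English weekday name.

Equivalently 25 August 627 Gregorian, JDN 1950303.
Since JDN mod 7 = 5 (0 = Monday), the day is Saturday.

Saturday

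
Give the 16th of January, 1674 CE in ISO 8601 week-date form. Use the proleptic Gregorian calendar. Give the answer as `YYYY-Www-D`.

The weekday is Tuesday (ISO weekday 2).
That Tuesday belongs to ISO week 3 of ISO year 1674.

1674-W03-2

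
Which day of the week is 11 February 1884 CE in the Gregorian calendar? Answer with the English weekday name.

Monday

2409218 ≡ 0 (mod 7); counting from Monday = 0 gives Monday.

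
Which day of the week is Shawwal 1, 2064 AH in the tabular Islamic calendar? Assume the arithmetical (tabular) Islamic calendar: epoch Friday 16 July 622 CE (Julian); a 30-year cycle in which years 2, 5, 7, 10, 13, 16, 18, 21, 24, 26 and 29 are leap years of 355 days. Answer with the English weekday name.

In the Gregorian calendar this is 4 November 2624 (JDN 2679764).
2679764 ≡ 3 (mod 7); counting from Monday = 0 gives Thursday.

Thursday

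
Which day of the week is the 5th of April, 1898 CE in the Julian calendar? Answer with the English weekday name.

Sunday

Equivalently 17 April 1898 Gregorian, JDN 2414397.
JDN 2414397 mod 7 = 6, and JDN 0 was a Monday, so this is a Sunday.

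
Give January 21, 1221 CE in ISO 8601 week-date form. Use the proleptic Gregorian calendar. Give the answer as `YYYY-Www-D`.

1221-W03-4

The weekday is Thursday (ISO weekday 4).
That Thursday belongs to ISO week 3 of ISO year 1221.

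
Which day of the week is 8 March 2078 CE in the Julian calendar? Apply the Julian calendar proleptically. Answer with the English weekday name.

This is JDN 2480114 (21 March 2078 Gregorian).
2480114 ≡ 0 (mod 7); counting from Monday = 0 gives Monday.

Monday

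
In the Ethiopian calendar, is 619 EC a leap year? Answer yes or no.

619 mod 4 = 3; in the Ethiopian calendar a year is leap when year mod 4 = 3, so it is a leap year.

yes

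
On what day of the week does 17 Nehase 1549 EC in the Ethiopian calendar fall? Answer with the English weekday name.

In the proleptic Gregorian calendar this is 20 August 1557 (JDN 2289974).
2289974 ≡ 1 (mod 7); counting from Monday = 0 gives Tuesday.

Tuesday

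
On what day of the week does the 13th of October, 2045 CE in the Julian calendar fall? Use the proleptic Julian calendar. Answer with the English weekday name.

Thursday

This is JDN 2468280 (26 October 2045 Gregorian).
JDN 2468280 mod 7 = 3, and JDN 0 was a Monday, so this is a Thursday.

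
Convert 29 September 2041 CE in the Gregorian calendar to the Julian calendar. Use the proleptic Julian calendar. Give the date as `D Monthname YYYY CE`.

16 September 2041 CE

For dates in this range the Gregorian date is 13 days ahead of the Julian.
29 September 2041 Gregorian − 13 days → 16 September 2041 Julian.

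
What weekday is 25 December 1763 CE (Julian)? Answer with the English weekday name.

In the Gregorian calendar this is 5 January 1764 (JDN 2365352).
Since JDN mod 7 = 3 (0 = Monday), the day is Thursday.

Thursday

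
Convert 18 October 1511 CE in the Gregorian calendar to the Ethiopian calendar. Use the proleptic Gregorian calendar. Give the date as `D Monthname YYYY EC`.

Julian Day Number of the source date = 2273231.
Converting JDN 2273231 to the Ethiopian calendar gives 10 Tikimt 1504 EC.

10 Tikimt 1504 EC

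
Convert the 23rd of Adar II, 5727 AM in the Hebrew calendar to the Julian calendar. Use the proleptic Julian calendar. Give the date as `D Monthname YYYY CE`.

Julian Day Number of the source date = 2439585.
Converting JDN 2439585 to the Julian calendar gives 22 March 1967 CE.

22 March 1967 CE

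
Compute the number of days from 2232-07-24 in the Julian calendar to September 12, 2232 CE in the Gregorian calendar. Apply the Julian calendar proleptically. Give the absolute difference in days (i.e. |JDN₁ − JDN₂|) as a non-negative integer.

35

JDN of the first date = 2536501.
JDN of the second date = 2536536.
|2536536 − 2536501| = 35.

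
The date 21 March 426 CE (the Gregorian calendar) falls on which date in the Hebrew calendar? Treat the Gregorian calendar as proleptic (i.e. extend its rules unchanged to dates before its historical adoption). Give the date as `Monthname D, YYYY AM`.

Julian Day Number of the source date = 1876733.
Converting JDN 1876733 to the Hebrew calendar gives 25 Adar II 4186 AM.

Adar II 25, 4186 AM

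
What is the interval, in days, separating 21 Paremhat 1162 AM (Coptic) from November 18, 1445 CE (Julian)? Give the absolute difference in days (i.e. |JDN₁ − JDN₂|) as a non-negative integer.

First date → JDN 2249285; second date → JDN 2249166.
The interval is |2249285 − 2249166| = 119 days.

119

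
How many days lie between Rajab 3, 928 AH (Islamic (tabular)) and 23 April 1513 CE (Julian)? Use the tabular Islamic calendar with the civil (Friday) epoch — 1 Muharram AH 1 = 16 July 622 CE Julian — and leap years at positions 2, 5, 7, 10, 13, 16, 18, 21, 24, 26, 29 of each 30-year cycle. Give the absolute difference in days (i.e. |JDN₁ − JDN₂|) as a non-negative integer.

3323

JDN of the first date = 2277117.
JDN of the second date = 2273794.
|2273794 − 2277117| = 3323.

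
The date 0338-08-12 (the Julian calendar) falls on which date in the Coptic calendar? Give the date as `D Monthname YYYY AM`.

19 Mesori 54 AM

Julian Day Number of the source date = 1844736.
Converting JDN 1844736 to the Coptic calendar gives 19 Mesori 54 AM.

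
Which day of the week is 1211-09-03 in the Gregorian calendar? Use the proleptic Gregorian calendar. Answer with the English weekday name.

2163614 ≡ 5 (mod 7); counting from Monday = 0 gives Saturday.

Saturday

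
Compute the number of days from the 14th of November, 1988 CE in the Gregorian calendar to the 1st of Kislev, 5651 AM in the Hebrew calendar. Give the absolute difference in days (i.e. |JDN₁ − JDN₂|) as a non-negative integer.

35795

First date → JDN 2447480; second date → JDN 2411685.
The interval is |2447480 − 2411685| = 35795 days.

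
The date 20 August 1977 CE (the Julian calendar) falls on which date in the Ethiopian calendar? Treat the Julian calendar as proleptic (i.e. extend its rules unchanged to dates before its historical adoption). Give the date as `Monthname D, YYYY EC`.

Both dates share Julian Day Number 2443389; in the Ethiopian calendar that is 27 Nehase 1969 EC.

Nehase 27, 1969 EC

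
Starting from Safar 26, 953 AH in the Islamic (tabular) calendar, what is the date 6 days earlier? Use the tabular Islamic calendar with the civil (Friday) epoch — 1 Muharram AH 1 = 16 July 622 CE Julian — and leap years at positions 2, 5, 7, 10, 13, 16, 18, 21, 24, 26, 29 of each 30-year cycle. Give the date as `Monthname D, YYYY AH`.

Safar 20, 953 AH

The starting date is JDN 2285852; 2285852 − 6 = 2285846.
JDN 2285846 corresponds to Safar 20, 953 AH.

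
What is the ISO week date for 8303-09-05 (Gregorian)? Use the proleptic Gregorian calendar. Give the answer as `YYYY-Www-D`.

The weekday is Saturday (ISO weekday 6).
That Saturday belongs to ISO week 36 of ISO year 8303.

8303-W36-6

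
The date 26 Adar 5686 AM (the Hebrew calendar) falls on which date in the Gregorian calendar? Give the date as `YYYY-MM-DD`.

Both dates share Julian Day Number 2424587; in the Gregorian calendar that is 12 March 1926 CE.

1926-03-12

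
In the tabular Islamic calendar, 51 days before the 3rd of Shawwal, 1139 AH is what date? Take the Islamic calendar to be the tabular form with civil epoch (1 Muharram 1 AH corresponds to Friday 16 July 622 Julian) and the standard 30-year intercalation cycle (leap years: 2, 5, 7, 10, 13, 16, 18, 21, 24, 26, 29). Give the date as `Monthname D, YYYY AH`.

JDN of the 3rd of Shawwal, 1139 AH = 2351977.
2351977 − 51 = 2351926.
JDN 2351926 in the tabular Islamic calendar is Sha'ban 11, 1139 AH.

Sha'ban 11, 1139 AH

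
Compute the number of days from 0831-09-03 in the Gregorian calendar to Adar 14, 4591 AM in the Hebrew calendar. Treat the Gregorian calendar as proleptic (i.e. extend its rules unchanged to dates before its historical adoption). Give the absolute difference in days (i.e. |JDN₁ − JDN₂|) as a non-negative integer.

First date → JDN 2024822; second date → JDN 2024641.
The interval is |2024822 − 2024641| = 181 days.

181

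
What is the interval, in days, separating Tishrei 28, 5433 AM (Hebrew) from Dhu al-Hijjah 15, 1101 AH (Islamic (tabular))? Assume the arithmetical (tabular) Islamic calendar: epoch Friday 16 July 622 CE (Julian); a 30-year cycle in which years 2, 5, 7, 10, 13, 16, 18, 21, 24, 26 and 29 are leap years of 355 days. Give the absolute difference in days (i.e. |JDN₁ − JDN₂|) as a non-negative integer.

First date → JDN 2332038; second date → JDN 2338582.
The interval is |2332038 − 2338582| = 6544 days.

6544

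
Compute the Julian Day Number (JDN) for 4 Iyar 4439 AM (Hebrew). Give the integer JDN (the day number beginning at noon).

1969173

Equivalently 24 April 679 (proleptic Gregorian).
JDN 2451545 is 1 January 2000 CE (Gregorian); the target day is −482372 days from there, so JDN = 1969173.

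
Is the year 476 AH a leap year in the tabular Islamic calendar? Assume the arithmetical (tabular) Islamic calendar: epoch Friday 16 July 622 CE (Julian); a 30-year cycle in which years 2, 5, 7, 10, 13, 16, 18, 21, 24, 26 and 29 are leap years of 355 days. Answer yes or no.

Year 476 AH is year 26 of its 30-year cycle; leap positions are 2, 5, 7, 10, 13, 16, 18, 21, 24, 26, 29, so it is a leap year (355 days).

yes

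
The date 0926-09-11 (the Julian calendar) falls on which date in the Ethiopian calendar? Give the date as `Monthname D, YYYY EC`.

Meskerem 14, 919 EC

Both dates share Julian Day Number 2059533; in the Ethiopian calendar that is 14 Meskerem 919 EC.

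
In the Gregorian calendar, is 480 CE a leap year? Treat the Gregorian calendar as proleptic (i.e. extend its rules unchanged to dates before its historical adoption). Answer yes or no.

480 is divisible by 4 and not by 100, so it is a leap year.

yes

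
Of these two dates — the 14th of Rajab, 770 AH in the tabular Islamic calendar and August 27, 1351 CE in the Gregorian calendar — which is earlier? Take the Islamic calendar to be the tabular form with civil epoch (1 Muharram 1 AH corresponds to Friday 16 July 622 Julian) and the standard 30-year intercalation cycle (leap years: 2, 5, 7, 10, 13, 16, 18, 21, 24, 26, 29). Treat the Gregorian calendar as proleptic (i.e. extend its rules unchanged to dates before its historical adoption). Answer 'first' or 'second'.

second

Converting both to JDN: 2221138 vs 2214741; the smaller is the second.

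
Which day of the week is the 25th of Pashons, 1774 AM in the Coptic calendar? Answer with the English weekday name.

Sunday

This is JDN 2472882 (2 June 2058 Gregorian).
JDN 2472882 mod 7 = 6, and JDN 0 was a Monday, so this is a Sunday.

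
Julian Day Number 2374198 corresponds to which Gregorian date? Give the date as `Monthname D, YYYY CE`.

JDN 2451545 is 1 Jan 2000; 2374198 is −77347 days from there.

March 25, 1788 CE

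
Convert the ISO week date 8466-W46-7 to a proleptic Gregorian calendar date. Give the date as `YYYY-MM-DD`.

ISO week 1 of 8466 is the week containing the first Thursday of 8466.
Week 46, day 7 (Sunday) lands on 8466-11-21.

8466-11-21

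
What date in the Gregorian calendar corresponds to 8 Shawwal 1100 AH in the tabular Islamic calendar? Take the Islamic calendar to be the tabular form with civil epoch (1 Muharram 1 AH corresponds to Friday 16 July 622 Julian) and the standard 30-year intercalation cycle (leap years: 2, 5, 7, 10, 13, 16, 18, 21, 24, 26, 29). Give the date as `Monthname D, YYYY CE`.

July 26, 1689 CE

Both dates share Julian Day Number 2338162; in the Gregorian calendar that is 26 July 1689 CE.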